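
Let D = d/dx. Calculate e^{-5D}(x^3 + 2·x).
x^{3} - 15 x^{2} + 77 x - 135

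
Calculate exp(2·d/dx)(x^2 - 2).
x^{2} + 4 x + 2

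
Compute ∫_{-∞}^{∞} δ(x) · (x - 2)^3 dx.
-8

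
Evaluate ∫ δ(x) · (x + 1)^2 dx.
1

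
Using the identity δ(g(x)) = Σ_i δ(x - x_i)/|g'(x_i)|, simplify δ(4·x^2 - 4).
\frac{\delta(x - 1) + \delta(x + 1)}{8}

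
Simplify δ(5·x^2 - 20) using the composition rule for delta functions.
\frac{\delta(x - 2) + \delta(x + 2)}{20}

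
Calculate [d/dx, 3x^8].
24 x^{7}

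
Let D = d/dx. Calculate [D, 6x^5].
30 x^{4}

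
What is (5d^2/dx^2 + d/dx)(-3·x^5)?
15 x^{3} \left(- x - 20\right)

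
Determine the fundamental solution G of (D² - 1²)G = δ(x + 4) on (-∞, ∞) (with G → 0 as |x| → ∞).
-\frac{e^{-|x + 4|}}{2}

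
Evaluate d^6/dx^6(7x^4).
0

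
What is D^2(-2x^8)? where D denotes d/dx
- 112 x^{6}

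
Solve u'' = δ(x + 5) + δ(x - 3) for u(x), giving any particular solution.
\frac{|x + 5|}{2} + \frac{|x - 3|}{2}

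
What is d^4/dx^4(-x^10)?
- 5040 x^{6}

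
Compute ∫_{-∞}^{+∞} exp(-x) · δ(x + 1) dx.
e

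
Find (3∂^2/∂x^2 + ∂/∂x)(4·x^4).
16 x^{2} \left(x + 9\right)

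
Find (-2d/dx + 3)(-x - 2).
- 3 x - 4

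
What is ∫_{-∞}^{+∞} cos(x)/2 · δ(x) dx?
\frac{1}{2}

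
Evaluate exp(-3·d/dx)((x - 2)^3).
x^{3} - 15 x^{2} + 75 x - 125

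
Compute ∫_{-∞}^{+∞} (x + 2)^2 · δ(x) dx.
4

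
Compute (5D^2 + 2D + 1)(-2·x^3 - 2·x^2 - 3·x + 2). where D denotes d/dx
- 2 x^{3} - 14 x^{2} - 71 x - 24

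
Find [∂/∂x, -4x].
-4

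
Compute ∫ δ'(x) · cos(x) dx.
0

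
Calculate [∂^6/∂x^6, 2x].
12\frac{d^{5}}{dx^{5}}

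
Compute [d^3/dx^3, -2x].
-6\frac{d^{2}}{dx^{2}}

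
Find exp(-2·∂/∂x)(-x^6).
- x^{6} + 12 x^{5} - 60 x^{4} + 160 x^{3} - 240 x^{2} + 192 x - 64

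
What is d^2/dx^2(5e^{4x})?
80 e^{4 x}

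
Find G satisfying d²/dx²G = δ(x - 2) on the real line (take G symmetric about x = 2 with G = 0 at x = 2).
\frac{|x - 2|}{2}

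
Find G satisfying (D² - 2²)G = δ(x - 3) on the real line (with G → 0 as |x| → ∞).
-\frac{e^{-2|x - 3|}}{4}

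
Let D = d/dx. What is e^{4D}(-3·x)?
- 3 x - 12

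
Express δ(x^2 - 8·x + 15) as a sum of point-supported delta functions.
\frac{\delta(x - 5) + \delta(x - 3)}{2}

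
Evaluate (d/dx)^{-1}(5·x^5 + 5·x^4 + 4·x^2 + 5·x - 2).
\frac{5 x^{6}}{6} + x^{5} + \frac{4 x^{3}}{3} + \frac{5 x^{2}}{2} - 2 x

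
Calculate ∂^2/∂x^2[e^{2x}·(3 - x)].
4 \left(2 - x\right) e^{2 x}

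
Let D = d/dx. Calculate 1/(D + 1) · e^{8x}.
\frac{e^{8 x}}{9}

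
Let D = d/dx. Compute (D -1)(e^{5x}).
4 e^{5 x}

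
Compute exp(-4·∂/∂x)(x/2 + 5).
\frac{x}{2} + 3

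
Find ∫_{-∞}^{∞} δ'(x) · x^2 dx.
0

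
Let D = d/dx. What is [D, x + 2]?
1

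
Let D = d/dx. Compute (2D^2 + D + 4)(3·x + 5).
12 x + 23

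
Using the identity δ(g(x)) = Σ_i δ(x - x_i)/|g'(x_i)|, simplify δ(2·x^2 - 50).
\frac{\delta(x - 5) + \delta(x + 5)}{20}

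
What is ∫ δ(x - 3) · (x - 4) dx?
-1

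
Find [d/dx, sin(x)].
\cos{\left(x \right)}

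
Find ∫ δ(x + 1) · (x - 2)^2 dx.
9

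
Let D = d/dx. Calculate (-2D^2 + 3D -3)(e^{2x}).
- 5 e^{2 x}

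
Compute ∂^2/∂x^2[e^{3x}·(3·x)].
\left(27 x + 18\right) e^{3 x}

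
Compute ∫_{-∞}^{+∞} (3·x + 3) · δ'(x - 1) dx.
-3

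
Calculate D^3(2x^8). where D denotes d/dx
672 x^{5}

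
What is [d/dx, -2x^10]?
- 20 x^{9}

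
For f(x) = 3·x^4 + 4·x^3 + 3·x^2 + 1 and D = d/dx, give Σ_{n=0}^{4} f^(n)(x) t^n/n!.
3 t^{4} + t^{3} \left(12 x + 4\right) + t^{2} \left(18 x^{2} + 12 x + 3\right) + 6 t x \left(2 x^{2} + 2 x + 1\right) + 3 x^{4} + 4 x^{3} + 3 x^{2} + 1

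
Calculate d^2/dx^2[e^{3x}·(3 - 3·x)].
\left(9 - 27 x\right) e^{3 x}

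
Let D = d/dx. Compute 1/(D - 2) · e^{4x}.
\frac{e^{4 x}}{2}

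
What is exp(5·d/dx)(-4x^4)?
- 4 x^{4} - 80 x^{3} - 600 x^{2} - 2000 x - 2500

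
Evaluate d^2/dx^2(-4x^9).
- 288 x^{7}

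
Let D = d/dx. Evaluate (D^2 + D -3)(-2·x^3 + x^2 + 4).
6 x^{3} - 9 x^{2} - 10 x - 10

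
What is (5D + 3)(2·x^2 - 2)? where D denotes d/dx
6 x^{2} + 20 x - 6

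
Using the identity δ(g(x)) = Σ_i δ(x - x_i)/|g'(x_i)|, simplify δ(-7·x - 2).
\frac{\delta(x + 2/7)}{7}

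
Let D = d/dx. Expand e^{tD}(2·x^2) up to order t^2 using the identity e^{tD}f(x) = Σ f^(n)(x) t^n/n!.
2 t^{2} + 4 t x + 2 x^{2}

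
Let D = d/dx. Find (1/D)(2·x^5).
\frac{x^{6}}{3}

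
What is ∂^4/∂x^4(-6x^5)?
- 720 x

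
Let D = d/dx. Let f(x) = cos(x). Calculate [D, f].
- \sin{\left(x \right)}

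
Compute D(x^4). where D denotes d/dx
4 x^{3}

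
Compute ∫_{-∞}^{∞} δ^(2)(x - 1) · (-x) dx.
0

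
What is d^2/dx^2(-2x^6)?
- 60 x^{4}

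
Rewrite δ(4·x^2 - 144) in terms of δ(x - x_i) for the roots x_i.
\frac{\delta(x - 6) + \delta(x + 6)}{48}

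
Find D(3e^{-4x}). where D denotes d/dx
- 12 e^{- 4 x}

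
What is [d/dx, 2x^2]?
4 x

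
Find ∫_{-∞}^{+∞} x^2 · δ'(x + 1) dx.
2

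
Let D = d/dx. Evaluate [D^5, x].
5D^{4}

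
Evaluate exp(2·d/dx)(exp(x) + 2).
e^{x + 2} + 2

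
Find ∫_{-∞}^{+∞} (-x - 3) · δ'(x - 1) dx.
1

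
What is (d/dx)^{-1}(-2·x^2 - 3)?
- \frac{2 x^{3}}{3} - 3 x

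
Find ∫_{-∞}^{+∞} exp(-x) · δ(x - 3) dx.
e^{-3}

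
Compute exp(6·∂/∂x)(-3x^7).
- 3 x^{7} - 126 x^{6} - 2268 x^{5} - 22680 x^{4} - 136080 x^{3} - 489888 x^{2} - 979776 x - 839808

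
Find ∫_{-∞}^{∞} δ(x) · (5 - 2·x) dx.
5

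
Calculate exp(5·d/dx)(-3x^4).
- 3 x^{4} - 60 x^{3} - 450 x^{2} - 1500 x - 1875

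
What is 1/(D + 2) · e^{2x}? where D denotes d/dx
\frac{e^{2 x}}{4}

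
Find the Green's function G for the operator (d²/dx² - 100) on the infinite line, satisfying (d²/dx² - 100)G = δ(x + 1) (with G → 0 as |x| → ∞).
-\frac{e^{-10|x + 1|}}{20}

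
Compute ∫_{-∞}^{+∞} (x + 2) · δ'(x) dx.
-1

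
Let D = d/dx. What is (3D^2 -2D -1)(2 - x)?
x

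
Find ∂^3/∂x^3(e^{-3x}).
- 27 e^{- 3 x}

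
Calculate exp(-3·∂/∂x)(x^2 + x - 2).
x^{2} - 5 x + 4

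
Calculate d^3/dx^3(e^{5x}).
125 e^{5 x}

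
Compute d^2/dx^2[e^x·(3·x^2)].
3 \left(x^{2} + 4 x + 2\right) e^{x}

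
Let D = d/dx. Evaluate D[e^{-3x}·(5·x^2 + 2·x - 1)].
\left(- 15 x^{2} + 4 x + 5\right) e^{- 3 x}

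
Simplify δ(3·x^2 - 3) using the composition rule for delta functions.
\frac{\delta(x - 1) + \delta(x + 1)}{6}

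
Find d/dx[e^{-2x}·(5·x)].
5 \left(1 - 2 x\right) e^{- 2 x}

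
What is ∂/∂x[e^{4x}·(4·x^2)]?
8 x \left(2 x + 1\right) e^{4 x}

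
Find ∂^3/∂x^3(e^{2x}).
8 e^{2 x}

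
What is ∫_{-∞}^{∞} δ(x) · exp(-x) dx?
1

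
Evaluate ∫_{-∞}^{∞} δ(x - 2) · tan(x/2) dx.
\tan{\left(1 \right)}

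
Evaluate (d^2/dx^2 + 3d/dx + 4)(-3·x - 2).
- 12 x - 17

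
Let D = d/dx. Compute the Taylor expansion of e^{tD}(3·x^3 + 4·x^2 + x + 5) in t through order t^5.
3 t^{3} + t^{2} \left(9 x + 4\right) + t \left(9 x^{2} + 8 x + 1\right) + 3 x^{3} + 4 x^{2} + x + 5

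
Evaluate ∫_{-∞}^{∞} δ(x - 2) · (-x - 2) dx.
-4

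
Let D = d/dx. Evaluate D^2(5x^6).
150 x^{4}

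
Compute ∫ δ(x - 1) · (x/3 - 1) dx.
- \frac{2}{3}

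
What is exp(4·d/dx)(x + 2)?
x + 6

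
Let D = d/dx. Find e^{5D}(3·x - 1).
3 x + 14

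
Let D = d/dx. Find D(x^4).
4 x^{3}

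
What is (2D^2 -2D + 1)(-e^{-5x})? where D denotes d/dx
- 61 e^{- 5 x}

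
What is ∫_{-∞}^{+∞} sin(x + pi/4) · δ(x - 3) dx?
\sin{\left(\frac{\pi}{4} + 3 \right)}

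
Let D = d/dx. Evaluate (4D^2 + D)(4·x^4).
16 x^{2} \left(x + 12\right)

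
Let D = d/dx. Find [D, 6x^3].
18 x^{2}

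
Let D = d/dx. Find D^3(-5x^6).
- 600 x^{3}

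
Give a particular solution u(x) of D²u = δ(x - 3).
\frac{|x - 3|}{2}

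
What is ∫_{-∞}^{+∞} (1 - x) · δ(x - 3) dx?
-2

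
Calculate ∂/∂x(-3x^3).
- 9 x^{2}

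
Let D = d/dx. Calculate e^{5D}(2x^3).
2 x^{3} + 30 x^{2} + 150 x + 250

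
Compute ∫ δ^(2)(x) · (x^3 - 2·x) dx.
0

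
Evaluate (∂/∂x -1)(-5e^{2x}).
- 5 e^{2 x}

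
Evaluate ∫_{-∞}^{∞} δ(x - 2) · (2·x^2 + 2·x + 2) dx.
14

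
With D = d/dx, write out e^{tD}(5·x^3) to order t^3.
5 t^{3} + 15 t^{2} x + 15 t x^{2} + 5 x^{3}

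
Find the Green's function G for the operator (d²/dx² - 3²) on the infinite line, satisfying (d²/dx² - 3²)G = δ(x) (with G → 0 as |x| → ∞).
-\frac{e^{-3|x|}}{6}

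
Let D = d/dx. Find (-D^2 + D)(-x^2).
2 - 2 x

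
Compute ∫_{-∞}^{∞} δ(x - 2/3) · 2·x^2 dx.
\frac{8}{9}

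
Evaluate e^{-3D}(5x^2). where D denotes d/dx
5 x^{2} - 30 x + 45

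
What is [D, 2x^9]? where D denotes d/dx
18 x^{8}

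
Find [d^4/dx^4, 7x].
28\frac{d^{3}}{dx^{3}}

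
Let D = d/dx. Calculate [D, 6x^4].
24 x^{3}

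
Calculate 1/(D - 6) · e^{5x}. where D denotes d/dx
- e^{5 x}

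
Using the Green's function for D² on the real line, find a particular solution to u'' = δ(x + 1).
\frac{|x + 1|}{2}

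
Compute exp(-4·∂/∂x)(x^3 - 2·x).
x^{3} - 12 x^{2} + 46 x - 56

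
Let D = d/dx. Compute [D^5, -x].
-5D^{4}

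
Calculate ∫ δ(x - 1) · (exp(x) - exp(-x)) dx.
2 \sinh{\left(1 \right)}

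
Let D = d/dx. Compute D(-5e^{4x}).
- 20 e^{4 x}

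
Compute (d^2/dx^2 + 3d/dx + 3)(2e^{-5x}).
26 e^{- 5 x}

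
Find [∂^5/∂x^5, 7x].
35\frac{d^{4}}{dx^{4}}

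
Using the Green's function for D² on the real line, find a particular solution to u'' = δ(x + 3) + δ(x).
\frac{|x + 3|}{2} + \frac{|x|}{2}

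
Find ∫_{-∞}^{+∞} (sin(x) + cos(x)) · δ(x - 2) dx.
\cos{\left(2 \right)} + \sin{\left(2 \right)}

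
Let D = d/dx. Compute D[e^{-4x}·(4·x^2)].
8 x \left(1 - 2 x\right) e^{- 4 x}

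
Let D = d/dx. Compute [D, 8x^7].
56 x^{6}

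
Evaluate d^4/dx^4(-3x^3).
0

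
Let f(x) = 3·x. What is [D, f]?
3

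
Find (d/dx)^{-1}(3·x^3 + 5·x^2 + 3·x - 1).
\frac{3 x^{4}}{4} + \frac{5 x^{3}}{3} + \frac{3 x^{2}}{2} - x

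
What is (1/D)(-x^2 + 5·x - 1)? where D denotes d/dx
- \frac{x^{3}}{3} + \frac{5 x^{2}}{2} - x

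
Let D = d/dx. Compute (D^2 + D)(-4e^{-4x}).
- 48 e^{- 4 x}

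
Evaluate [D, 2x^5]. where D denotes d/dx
10 x^{4}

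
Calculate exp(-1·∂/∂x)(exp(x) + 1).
e^{x - 1} + 1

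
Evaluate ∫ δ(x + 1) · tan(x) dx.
- \tan{\left(1 \right)}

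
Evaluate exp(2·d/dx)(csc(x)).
\csc{\left(x + 2 \right)}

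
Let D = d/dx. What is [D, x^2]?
2 x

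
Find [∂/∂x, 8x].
8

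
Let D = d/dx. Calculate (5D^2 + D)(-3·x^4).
12 x^{2} \left(- x - 15\right)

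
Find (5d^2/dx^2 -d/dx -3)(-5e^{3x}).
- 195 e^{3 x}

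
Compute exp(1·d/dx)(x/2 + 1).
\frac{x}{2} + \frac{3}{2}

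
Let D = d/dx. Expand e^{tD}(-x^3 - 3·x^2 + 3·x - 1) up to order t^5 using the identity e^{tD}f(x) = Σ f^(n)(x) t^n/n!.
- t^{3} - 3 t^{2} \left(x + 1\right) - 3 t \left(x^{2} + 2 x - 1\right) - x^{3} - 3 x^{2} + 3 x - 1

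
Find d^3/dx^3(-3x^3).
-18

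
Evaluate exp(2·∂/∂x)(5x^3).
5 x^{3} + 30 x^{2} + 60 x + 40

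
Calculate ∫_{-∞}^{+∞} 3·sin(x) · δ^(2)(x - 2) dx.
- 3 \sin{\left(2 \right)}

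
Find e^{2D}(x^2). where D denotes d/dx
x^{2} + 4 x + 4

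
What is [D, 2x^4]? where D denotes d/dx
8 x^{3}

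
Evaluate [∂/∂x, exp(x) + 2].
e^{x}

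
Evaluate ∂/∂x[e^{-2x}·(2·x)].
2 \left(1 - 2 x\right) e^{- 2 x}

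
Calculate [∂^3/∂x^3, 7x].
21\frac{d^{2}}{dx^{2}}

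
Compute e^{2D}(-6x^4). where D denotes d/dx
- 6 x^{4} - 48 x^{3} - 144 x^{2} - 192 x - 96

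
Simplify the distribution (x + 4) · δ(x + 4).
0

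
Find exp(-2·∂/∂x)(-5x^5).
- 5 x^{5} + 50 x^{4} - 200 x^{3} + 400 x^{2} - 400 x + 160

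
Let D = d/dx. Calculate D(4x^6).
24 x^{5}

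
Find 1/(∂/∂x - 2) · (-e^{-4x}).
\frac{e^{- 4 x}}{6}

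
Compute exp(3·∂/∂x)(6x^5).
6 x^{5} + 90 x^{4} + 540 x^{3} + 1620 x^{2} + 2430 x + 1458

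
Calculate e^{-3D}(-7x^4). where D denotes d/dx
- 7 x^{4} + 84 x^{3} - 378 x^{2} + 756 x - 567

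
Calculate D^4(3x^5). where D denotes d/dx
360 x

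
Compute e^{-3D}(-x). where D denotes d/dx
3 - x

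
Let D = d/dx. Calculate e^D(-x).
- x - 1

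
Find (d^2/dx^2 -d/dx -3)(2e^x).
- 6 e^{x}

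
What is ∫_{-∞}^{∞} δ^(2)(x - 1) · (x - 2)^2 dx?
2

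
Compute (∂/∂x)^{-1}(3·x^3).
\frac{3 x^{4}}{4}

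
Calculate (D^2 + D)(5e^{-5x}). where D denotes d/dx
100 e^{- 5 x}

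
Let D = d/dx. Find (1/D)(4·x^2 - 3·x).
\frac{4 x^{3}}{3} - \frac{3 x^{2}}{2}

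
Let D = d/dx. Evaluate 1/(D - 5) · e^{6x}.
e^{6 x}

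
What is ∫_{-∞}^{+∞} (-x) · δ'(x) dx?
1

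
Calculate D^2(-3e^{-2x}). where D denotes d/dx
- 12 e^{- 2 x}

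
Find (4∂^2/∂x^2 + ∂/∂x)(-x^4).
4 x^{2} \left(- x - 12\right)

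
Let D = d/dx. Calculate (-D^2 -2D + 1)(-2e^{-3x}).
4 e^{- 3 x}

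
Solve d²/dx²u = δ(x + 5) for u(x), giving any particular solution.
\frac{|x + 5|}{2}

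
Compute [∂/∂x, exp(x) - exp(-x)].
2 \cosh{\left(x \right)}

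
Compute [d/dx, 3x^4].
12 x^{3}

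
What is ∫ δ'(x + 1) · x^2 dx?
2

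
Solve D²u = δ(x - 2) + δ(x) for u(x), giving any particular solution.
\frac{|x - 2|}{2} + \frac{|x|}{2}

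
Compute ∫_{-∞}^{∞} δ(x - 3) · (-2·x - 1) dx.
-7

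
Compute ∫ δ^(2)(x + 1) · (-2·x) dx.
0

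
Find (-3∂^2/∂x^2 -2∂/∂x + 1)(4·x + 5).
4 x - 3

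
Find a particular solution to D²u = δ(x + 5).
\frac{|x + 5|}{2}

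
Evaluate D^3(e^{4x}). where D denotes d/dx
64 e^{4 x}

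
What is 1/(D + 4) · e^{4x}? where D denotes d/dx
\frac{e^{4 x}}{8}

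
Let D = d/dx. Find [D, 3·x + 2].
3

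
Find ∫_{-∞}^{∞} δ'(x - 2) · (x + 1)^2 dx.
-6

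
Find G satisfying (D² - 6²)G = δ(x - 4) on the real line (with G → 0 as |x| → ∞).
-\frac{e^{-6|x - 4|}}{12}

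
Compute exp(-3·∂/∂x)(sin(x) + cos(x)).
\sqrt{2} \cos{\left(- x + \frac{\pi}{4} + 3 \right)}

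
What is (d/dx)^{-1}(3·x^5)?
\frac{x^{6}}{2}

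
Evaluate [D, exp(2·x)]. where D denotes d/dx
2 e^{2 x}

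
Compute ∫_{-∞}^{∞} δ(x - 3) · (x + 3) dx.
6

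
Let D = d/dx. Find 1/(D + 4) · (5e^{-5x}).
- 5 e^{- 5 x}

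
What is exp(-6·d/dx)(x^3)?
x^{3} - 18 x^{2} + 108 x - 216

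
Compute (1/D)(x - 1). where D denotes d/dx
\frac{x^{2}}{2} - x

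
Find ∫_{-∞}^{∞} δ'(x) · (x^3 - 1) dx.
0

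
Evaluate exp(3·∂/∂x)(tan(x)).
\tan{\left(x + 3 \right)}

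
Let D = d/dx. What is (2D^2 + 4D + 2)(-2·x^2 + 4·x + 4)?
- 4 x^{2} - 8 x + 16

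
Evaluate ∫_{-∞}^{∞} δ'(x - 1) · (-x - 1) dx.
1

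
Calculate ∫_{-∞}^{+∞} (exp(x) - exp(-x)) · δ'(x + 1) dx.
- 2 \cosh{\left(1 \right)}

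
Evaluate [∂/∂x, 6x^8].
48 x^{7}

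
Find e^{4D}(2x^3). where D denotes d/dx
2 x^{3} + 24 x^{2} + 96 x + 128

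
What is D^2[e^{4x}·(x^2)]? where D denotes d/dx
\left(16 x^{2} + 16 x + 2\right) e^{4 x}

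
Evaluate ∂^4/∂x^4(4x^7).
3360 x^{3}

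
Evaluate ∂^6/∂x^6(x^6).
720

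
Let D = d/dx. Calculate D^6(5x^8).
100800 x^{2}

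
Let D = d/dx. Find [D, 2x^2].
4 x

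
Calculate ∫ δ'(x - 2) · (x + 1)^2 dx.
-6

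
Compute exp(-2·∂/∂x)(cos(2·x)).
\cos{\left(2 x - 4 \right)}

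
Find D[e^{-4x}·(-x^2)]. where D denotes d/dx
2 x \left(2 x - 1\right) e^{- 4 x}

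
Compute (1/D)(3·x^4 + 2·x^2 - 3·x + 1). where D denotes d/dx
\frac{3 x^{5}}{5} + \frac{2 x^{3}}{3} - \frac{3 x^{2}}{2} + x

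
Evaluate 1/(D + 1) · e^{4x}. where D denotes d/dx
\frac{e^{4 x}}{5}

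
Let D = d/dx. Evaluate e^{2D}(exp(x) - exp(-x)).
2 \sinh{\left(x + 2 \right)}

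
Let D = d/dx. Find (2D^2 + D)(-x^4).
4 x^{2} \left(- x - 6\right)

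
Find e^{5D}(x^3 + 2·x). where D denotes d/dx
x^{3} + 15 x^{2} + 77 x + 135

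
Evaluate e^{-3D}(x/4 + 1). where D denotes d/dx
\frac{x}{4} + \frac{1}{4}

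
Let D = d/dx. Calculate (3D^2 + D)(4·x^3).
12 x \left(x + 6\right)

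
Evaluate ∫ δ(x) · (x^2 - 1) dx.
-1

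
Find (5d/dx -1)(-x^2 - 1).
x^{2} - 10 x + 1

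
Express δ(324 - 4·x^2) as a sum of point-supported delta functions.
\frac{\delta(x - 9) + \delta(x + 9)}{72}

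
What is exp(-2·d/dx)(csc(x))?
\csc{\left(x - 2 \right)}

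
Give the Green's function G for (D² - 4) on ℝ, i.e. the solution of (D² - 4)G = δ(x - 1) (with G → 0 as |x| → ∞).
-\frac{e^{-2|x - 1|}}{4}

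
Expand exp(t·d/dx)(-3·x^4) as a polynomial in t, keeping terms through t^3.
3 x \left(- 4 t^{3} - 6 t^{2} x - 4 t x^{2} - x^{3}\right)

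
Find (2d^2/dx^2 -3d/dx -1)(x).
- x - 3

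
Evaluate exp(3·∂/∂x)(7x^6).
7 x^{6} + 126 x^{5} + 945 x^{4} + 3780 x^{3} + 8505 x^{2} + 10206 x + 5103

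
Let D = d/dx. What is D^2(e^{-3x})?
9 e^{- 3 x}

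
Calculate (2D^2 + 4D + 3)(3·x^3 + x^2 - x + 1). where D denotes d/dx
9 x^{3} + 39 x^{2} + 41 x + 3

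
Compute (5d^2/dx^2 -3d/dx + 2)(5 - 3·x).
19 - 6 x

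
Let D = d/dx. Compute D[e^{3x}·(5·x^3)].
15 x^{2} \left(x + 1\right) e^{3 x}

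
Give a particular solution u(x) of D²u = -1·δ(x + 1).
-\frac{|x + 1|}{2}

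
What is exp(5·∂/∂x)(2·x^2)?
2 x^{2} + 20 x + 50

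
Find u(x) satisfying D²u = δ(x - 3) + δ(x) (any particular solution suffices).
\frac{|x - 3|}{2} + \frac{|x|}{2}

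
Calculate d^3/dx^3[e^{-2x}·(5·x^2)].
20 \left(- 2 x^{2} + 6 x - 3\right) e^{- 2 x}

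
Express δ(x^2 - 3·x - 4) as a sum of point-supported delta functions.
\frac{\delta(x + 1) + \delta(x - 4)}{5}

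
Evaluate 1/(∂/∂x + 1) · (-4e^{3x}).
- e^{3 x}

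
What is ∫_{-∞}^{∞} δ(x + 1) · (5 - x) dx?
6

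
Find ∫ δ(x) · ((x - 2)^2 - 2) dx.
2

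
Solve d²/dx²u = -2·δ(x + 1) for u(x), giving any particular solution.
-|x + 1|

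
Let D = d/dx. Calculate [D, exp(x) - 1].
e^{x}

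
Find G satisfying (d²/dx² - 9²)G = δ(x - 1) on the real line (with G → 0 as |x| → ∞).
-\frac{e^{-9|x - 1|}}{18}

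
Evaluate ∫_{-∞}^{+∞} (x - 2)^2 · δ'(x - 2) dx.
0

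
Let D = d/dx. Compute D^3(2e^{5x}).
250 e^{5 x}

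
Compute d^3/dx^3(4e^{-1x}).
- 4 e^{- x}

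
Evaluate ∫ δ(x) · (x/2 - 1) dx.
-1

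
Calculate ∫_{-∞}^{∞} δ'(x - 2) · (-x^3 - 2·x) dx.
14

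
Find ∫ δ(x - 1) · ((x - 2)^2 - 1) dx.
0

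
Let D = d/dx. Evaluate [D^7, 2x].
14D^{6}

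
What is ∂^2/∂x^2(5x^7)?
210 x^{5}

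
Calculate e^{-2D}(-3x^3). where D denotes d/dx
- 3 x^{3} + 18 x^{2} - 36 x + 24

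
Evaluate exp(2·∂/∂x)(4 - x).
2 - x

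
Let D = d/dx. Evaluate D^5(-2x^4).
0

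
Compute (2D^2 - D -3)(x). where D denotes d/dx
- 3 x - 1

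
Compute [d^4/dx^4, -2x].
-8\frac{d^{3}}{dx^{3}}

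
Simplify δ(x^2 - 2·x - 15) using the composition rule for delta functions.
\frac{\delta(x - 5) + \delta(x + 3)}{8}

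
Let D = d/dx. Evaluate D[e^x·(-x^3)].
x^{2} \left(- x - 3\right) e^{x}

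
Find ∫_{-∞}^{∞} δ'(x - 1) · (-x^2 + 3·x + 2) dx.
-1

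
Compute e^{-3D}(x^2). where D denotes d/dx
x^{2} - 6 x + 9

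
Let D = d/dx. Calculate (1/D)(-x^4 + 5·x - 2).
- \frac{x^{5}}{5} + \frac{5 x^{2}}{2} - 2 x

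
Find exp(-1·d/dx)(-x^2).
- x^{2} + 2 x - 1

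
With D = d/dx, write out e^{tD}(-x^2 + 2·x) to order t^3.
- t^{2} - 2 t \left(x - 1\right) - x^{2} + 2 x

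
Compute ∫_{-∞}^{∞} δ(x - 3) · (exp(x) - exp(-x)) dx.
2 \sinh{\left(3 \right)}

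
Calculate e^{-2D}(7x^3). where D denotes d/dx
7 x^{3} - 42 x^{2} + 84 x - 56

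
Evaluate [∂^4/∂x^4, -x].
-4\frac{d^{3}}{dx^{3}}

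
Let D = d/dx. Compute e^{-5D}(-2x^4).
- 2 x^{4} + 40 x^{3} - 300 x^{2} + 1000 x - 1250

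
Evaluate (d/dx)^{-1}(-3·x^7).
- \frac{3 x^{8}}{8}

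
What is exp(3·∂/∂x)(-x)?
- x - 3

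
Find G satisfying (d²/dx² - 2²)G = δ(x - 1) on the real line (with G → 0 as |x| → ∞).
-\frac{e^{-2|x - 1|}}{4}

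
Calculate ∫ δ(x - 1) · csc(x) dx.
\csc{\left(1 \right)}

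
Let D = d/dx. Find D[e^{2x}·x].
\left(2 x + 1\right) e^{2 x}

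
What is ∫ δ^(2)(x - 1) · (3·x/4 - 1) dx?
0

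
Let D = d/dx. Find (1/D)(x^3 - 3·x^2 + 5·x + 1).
\frac{x^{4}}{4} - x^{3} + \frac{5 x^{2}}{2} + x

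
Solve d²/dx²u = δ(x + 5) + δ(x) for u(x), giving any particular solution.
\frac{|x + 5|}{2} + \frac{|x|}{2}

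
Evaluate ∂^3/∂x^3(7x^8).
2352 x^{5}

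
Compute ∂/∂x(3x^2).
6 x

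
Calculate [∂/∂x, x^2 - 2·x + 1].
2 x - 2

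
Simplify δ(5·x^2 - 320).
\frac{\delta(x - 8) + \delta(x + 8)}{80}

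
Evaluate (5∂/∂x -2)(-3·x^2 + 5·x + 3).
6 x^{2} - 40 x + 19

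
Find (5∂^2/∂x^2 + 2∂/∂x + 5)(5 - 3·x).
19 - 15 x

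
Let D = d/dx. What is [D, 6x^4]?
24 x^{3}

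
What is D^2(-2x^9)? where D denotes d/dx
- 144 x^{7}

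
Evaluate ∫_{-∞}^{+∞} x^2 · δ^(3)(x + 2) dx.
0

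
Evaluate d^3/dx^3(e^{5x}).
125 e^{5 x}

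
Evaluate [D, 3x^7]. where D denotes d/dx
21 x^{6}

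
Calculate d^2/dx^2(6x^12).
792 x^{10}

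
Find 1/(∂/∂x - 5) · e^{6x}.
e^{6 x}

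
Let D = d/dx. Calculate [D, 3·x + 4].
3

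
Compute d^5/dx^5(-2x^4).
0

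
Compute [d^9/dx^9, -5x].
-45\frac{d^{8}}{dx^{8}}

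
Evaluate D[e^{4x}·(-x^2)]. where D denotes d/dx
2 x \left(- 2 x - 1\right) e^{4 x}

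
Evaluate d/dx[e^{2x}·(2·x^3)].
x^{2} \left(4 x + 6\right) e^{2 x}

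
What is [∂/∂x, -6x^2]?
- 12 x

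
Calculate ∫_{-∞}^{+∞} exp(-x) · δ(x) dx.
1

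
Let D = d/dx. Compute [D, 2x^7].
14 x^{6}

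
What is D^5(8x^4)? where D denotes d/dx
0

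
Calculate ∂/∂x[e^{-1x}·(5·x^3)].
5 x^{2} \left(3 - x\right) e^{- x}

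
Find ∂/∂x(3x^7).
21 x^{6}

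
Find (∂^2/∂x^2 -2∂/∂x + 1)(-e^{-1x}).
- 4 e^{- x}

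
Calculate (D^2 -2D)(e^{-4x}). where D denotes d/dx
24 e^{- 4 x}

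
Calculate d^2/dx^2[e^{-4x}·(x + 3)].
8 \left(2 x + 5\right) e^{- 4 x}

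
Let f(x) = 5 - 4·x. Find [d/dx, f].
-4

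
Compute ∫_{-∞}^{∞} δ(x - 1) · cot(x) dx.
\cot{\left(1 \right)}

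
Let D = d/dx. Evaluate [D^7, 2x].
14D^{6}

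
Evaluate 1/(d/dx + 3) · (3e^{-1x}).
\frac{3 e^{- x}}{2}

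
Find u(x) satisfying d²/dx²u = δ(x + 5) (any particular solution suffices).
\frac{|x + 5|}{2}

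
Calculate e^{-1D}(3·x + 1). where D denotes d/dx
3 x - 2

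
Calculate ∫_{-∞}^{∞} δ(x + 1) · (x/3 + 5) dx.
\frac{14}{3}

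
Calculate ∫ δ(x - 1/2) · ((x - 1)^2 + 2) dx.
\frac{9}{4}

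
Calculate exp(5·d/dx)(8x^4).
8 x^{4} + 160 x^{3} + 1200 x^{2} + 4000 x + 5000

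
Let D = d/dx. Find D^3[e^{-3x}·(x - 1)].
27 \left(2 - x\right) e^{- 3 x}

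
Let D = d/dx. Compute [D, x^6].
6 x^{5}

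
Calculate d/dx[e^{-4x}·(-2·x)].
2 \left(4 x - 1\right) e^{- 4 x}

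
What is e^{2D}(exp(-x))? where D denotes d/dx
e^{- x - 2}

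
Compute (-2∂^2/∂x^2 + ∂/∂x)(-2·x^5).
10 x^{3} \left(8 - x\right)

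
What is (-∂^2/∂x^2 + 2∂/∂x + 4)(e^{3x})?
e^{3 x}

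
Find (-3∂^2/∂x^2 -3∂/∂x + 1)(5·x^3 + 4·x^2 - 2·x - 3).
5 x^{3} - 41 x^{2} - 116 x - 21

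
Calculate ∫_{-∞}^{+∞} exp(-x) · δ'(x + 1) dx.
e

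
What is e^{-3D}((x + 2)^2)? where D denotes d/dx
x^{2} - 2 x + 1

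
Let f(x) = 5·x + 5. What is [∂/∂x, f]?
5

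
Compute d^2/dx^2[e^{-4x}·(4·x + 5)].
16 \left(4 x + 3\right) e^{- 4 x}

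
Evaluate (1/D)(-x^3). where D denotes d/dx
- \frac{x^{4}}{4}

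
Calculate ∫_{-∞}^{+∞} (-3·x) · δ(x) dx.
0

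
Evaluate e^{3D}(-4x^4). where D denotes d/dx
- 4 x^{4} - 48 x^{3} - 216 x^{2} - 432 x - 324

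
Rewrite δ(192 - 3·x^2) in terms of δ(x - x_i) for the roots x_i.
\frac{\delta(x - 8) + \delta(x + 8)}{48}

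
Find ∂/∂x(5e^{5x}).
25 e^{5 x}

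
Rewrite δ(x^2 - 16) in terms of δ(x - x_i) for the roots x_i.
\frac{\delta(x + 4) + \delta(x - 4)}{8}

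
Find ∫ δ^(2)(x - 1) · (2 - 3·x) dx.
0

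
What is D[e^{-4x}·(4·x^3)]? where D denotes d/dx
x^{2} \left(12 - 16 x\right) e^{- 4 x}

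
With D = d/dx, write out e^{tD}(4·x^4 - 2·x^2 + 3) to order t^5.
4 t^{4} + 16 t^{3} x + t^{2} \left(24 x^{2} - 2\right) + 4 t x \left(4 x^{2} - 1\right) + 4 x^{4} - 2 x^{2} + 3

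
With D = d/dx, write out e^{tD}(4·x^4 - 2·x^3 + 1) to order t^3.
t^{3} \left(16 x - 2\right) + 6 t^{2} x \left(4 x - 1\right) + 2 t x^{2} \left(8 x - 3\right) + 4 x^{4} - 2 x^{3} + 1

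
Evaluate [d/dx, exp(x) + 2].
e^{x}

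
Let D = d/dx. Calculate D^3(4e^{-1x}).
- 4 e^{- x}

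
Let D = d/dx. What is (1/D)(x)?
\frac{x^{2}}{2}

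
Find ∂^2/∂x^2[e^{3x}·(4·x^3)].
12 x \left(3 x^{2} + 6 x + 2\right) e^{3 x}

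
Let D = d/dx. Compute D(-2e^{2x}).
- 4 e^{2 x}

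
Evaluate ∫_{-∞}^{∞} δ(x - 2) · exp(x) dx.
e^{2}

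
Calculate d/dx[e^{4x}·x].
\left(4 x + 1\right) e^{4 x}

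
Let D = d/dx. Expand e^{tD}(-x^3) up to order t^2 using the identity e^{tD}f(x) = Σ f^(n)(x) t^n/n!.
x \left(- 3 t^{2} - 3 t x - x^{2}\right)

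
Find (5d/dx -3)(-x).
3 x - 5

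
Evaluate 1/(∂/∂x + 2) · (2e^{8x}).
\frac{e^{8 x}}{5}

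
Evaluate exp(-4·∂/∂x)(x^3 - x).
x^{3} - 12 x^{2} + 47 x - 60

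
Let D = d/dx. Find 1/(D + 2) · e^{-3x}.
- e^{- 3 x}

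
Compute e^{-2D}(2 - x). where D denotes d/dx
4 - x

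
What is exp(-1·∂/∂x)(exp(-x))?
e^{1 - x}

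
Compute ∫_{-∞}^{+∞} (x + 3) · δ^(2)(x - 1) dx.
0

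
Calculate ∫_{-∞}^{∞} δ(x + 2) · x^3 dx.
-8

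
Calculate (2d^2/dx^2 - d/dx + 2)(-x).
1 - 2 x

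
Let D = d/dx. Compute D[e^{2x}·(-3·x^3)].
x^{2} \left(- 6 x - 9\right) e^{2 x}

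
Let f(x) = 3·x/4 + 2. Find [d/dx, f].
\frac{3}{4}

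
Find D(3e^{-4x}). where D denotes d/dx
- 12 e^{- 4 x}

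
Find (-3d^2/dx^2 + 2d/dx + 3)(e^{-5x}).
- 82 e^{- 5 x}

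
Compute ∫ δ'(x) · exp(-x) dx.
1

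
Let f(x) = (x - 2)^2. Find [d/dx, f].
2 x - 4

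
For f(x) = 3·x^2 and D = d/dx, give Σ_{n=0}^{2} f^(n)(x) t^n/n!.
3 t^{2} + 6 t x + 3 x^{2}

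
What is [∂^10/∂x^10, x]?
10\frac{d^{9}}{dx^{9}}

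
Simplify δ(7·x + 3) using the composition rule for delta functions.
\frac{\delta(x + 3/7)}{7}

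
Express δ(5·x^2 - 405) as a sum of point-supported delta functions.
\frac{\delta(x - 9) + \delta(x + 9)}{90}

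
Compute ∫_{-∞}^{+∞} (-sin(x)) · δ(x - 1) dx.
- \sin{\left(1 \right)}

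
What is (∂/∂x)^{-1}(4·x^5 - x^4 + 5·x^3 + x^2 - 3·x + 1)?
\frac{2 x^{6}}{3} - \frac{x^{5}}{5} + \frac{5 x^{4}}{4} + \frac{x^{3}}{3} - \frac{3 x^{2}}{2} + x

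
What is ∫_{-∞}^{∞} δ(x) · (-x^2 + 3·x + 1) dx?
1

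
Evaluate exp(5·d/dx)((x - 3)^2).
x^{2} + 4 x + 4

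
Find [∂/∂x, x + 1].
1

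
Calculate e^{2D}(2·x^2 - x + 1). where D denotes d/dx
2 x^{2} + 7 x + 7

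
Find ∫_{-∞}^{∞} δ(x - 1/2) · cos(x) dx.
\cos{\left(\frac{1}{2} \right)}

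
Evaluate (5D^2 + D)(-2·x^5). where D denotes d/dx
10 x^{3} \left(- x - 20\right)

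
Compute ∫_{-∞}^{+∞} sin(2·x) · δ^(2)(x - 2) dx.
- 4 \sin{\left(4 \right)}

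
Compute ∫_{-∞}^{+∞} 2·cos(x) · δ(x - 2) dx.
2 \cos{\left(2 \right)}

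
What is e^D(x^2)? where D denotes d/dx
x^{2} + 2 x + 1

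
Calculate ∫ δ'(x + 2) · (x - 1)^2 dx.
6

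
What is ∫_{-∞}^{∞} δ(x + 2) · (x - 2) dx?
-4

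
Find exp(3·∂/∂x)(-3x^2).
- 3 x^{2} - 18 x - 27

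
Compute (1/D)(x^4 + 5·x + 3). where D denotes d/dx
\frac{x^{5}}{5} + \frac{5 x^{2}}{2} + 3 x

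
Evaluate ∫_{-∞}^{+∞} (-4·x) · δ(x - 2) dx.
-8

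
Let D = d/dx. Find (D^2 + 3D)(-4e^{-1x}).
8 e^{- x}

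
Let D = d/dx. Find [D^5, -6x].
-30D^{4}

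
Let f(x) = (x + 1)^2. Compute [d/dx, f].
2 x + 2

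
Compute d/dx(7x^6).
42 x^{5}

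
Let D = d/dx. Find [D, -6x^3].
- 18 x^{2}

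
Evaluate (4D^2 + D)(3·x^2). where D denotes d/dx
6 x + 24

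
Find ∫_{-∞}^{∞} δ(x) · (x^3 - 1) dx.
-1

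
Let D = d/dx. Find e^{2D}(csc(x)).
\csc{\left(x + 2 \right)}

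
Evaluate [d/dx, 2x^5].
10 x^{4}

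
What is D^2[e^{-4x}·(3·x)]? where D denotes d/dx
24 \left(2 x - 1\right) e^{- 4 x}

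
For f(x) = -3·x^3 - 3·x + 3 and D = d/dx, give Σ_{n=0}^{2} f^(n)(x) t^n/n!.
- 9 t^{2} x - 3 t \left(3 x^{2} + 1\right) - 3 x^{3} - 3 x + 3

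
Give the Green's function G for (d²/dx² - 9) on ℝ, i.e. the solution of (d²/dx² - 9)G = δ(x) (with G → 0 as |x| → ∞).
-\frac{e^{-3|x|}}{6}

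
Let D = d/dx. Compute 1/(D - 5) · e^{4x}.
- e^{4 x}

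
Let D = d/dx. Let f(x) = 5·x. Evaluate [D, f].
5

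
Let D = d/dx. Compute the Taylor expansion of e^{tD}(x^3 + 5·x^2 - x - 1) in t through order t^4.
t^{3} + t^{2} \left(3 x + 5\right) + t \left(3 x^{2} + 10 x - 1\right) + x^{3} + 5 x^{2} - x - 1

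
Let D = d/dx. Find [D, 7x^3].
21 x^{2}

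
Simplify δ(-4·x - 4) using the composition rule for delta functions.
\frac{\delta(x + 1)}{4}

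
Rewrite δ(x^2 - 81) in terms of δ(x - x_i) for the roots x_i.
\frac{\delta(x - 9) + \delta(x + 9)}{18}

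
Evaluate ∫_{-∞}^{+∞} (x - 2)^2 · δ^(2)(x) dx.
2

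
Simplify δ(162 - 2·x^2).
\frac{\delta(x - 9) + \delta(x + 9)}{36}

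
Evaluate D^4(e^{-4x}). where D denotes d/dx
256 e^{- 4 x}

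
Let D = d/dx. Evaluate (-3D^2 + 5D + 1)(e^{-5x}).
- 99 e^{- 5 x}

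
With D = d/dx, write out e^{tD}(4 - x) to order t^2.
- t - x + 4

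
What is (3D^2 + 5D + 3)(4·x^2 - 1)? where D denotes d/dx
12 x^{2} + 40 x + 21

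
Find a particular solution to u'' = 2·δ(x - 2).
|x - 2|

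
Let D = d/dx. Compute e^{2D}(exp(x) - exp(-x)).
2 \sinh{\left(x + 2 \right)}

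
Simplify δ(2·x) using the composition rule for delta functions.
\frac{\delta(x)}{2}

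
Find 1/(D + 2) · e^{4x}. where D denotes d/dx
\frac{e^{4 x}}{6}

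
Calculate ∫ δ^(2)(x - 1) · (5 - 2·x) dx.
0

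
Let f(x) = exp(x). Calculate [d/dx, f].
e^{x}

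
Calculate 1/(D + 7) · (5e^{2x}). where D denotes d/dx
\frac{5 e^{2 x}}{9}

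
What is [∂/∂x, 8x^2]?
16 x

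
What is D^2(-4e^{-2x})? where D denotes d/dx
- 16 e^{- 2 x}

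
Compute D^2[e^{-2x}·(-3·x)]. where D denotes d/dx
12 \left(1 - x\right) e^{- 2 x}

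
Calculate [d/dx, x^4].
4 x^{3}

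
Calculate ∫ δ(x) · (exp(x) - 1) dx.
0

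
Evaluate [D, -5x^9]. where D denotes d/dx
- 45 x^{8}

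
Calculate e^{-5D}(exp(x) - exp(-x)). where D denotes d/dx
- e^{5 - x} + e^{x - 5}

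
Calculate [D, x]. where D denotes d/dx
1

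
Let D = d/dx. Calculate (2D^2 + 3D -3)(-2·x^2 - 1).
6 x^{2} - 12 x - 5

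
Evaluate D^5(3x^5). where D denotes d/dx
360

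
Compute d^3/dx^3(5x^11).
4950 x^{8}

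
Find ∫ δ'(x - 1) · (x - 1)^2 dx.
0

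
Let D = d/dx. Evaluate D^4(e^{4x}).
256 e^{4 x}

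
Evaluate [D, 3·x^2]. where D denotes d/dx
6 x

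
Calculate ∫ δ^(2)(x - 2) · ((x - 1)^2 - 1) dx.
2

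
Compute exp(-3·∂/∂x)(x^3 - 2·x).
x^{3} - 9 x^{2} + 25 x - 21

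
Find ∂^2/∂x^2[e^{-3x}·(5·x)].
15 \left(3 x - 2\right) e^{- 3 x}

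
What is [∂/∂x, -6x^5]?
- 30 x^{4}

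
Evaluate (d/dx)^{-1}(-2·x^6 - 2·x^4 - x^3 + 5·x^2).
- \frac{2 x^{7}}{7} - \frac{2 x^{5}}{5} - \frac{x^{4}}{4} + \frac{5 x^{3}}{3}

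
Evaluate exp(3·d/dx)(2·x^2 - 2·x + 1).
2 x^{2} + 10 x + 13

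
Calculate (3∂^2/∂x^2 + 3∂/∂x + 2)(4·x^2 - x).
8 x^{2} + 22 x + 21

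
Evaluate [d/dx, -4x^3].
- 12 x^{2}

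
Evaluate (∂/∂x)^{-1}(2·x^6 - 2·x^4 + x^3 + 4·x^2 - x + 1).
\frac{2 x^{7}}{7} - \frac{2 x^{5}}{5} + \frac{x^{4}}{4} + \frac{4 x^{3}}{3} - \frac{x^{2}}{2} + x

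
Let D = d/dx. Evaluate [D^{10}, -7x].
-70D^{9}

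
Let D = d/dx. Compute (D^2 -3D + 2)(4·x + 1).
8 x - 10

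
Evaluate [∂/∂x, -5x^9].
- 45 x^{8}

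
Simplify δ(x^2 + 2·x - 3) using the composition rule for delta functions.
\frac{\delta(x + 3) + \delta(x - 1)}{4}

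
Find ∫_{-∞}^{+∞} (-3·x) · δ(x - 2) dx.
-6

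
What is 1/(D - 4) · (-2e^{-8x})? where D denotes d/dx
\frac{e^{- 8 x}}{6}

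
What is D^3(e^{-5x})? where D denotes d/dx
- 125 e^{- 5 x}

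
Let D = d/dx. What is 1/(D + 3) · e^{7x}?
\frac{e^{7 x}}{10}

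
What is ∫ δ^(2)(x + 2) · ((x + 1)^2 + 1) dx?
2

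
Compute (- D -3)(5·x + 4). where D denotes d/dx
- 15 x - 17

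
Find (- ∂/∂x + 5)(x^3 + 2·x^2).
x \left(5 x^{2} + 7 x - 4\right)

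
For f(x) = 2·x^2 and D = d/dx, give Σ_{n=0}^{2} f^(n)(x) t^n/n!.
2 t^{2} + 4 t x + 2 x^{2}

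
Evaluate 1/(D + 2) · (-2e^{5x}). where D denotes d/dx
- \frac{2 e^{5 x}}{7}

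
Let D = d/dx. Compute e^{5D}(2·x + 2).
2 x + 12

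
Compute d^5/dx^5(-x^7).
- 2520 x^{2}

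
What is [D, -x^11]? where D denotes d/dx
- 11 x^{10}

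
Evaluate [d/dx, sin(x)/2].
\frac{\cos{\left(x \right)}}{2}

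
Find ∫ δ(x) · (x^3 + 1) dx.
1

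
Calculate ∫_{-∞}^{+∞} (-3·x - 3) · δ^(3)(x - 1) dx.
0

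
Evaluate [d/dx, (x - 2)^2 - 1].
2 x - 4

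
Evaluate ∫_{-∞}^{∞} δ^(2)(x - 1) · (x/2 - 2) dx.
0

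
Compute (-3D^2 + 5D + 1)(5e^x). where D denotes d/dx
15 e^{x}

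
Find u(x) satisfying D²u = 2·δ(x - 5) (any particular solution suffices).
|x - 5|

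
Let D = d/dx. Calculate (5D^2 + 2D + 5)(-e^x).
- 12 e^{x}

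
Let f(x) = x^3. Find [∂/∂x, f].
3 x^{2}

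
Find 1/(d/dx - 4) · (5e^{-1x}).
- e^{- x}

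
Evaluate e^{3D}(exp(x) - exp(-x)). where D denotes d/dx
2 \sinh{\left(x + 3 \right)}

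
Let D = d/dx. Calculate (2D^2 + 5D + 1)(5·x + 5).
5 x + 30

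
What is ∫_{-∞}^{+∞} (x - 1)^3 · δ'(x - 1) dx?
0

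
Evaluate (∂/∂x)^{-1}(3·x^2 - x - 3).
x^{3} - \frac{x^{2}}{2} - 3 x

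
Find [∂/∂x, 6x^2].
12 x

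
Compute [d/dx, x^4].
4 x^{3}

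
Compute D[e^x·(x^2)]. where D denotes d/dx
x \left(x + 2\right) e^{x}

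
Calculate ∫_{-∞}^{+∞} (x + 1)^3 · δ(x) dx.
1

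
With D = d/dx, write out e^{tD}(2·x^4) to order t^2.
2 x^{2} \left(6 t^{2} + 4 t x + x^{2}\right)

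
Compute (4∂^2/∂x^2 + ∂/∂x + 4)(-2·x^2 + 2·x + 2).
- 8 x^{2} + 4 x - 6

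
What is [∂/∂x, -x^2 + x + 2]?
1 - 2 x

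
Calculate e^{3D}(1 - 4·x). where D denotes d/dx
- 4 x - 11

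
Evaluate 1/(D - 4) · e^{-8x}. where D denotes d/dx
- \frac{e^{- 8 x}}{12}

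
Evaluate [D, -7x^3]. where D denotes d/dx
- 21 x^{2}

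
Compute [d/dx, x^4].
4 x^{3}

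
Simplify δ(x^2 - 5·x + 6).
\frac{\delta(x - 2) + \delta(x - 3)}{1}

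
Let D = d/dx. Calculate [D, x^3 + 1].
3 x^{2}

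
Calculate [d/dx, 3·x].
3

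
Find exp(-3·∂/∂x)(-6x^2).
- 6 x^{2} + 36 x - 54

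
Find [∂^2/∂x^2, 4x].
8\frac{d}{dx}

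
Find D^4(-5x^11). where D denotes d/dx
- 39600 x^{7}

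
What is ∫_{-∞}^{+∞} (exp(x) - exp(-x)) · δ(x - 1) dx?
2 \sinh{\left(1 \right)}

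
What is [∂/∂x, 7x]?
7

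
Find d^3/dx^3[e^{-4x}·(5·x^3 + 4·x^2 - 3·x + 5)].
2 \left(- 160 x^{3} + 232 x^{2} + 108 x - 265\right) e^{- 4 x}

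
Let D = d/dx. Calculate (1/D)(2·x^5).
\frac{x^{6}}{3}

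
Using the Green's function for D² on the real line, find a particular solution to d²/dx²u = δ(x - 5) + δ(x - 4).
\frac{|x - 5|}{2} + \frac{|x - 4|}{2}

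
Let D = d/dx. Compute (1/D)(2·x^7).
\frac{x^{8}}{4}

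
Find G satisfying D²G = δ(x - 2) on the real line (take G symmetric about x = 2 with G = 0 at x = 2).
\frac{|x - 2|}{2}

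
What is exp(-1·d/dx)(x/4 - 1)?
\frac{x}{4} - \frac{5}{4}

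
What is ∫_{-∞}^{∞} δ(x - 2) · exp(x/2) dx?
e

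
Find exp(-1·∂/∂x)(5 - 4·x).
9 - 4 x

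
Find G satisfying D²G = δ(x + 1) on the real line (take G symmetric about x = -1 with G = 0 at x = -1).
\frac{|x + 1|}{2}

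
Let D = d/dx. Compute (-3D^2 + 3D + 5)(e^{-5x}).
- 85 e^{- 5 x}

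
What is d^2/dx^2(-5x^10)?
- 450 x^{8}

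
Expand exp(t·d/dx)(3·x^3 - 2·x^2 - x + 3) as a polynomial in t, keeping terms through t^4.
3 t^{3} + t^{2} \left(9 x - 2\right) - t \left(- 9 x^{2} + 4 x + 1\right) + 3 x^{3} - 2 x^{2} - x + 3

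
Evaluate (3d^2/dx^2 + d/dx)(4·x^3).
12 x \left(x + 6\right)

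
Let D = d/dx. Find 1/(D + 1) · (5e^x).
\frac{5 e^{x}}{2}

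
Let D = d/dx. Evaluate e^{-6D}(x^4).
x^{4} - 24 x^{3} + 216 x^{2} - 864 x + 1296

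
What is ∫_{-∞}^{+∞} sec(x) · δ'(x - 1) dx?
- \tan{\left(1 \right)} \sec{\left(1 \right)}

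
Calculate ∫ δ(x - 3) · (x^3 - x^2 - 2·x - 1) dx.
11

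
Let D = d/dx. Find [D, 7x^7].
49 x^{6}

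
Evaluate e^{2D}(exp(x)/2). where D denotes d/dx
\frac{e^{x + 2}}{2}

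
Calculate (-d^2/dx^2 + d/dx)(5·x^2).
10 x - 10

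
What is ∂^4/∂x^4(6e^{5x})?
3750 e^{5 x}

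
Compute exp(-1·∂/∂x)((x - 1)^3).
x^{3} - 6 x^{2} + 12 x - 8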